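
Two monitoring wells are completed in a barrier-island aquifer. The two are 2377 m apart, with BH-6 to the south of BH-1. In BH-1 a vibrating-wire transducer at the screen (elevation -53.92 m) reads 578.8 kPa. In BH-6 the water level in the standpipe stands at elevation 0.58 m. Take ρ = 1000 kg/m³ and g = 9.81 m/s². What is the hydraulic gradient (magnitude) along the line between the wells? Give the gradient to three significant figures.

Pressure head at BH-1: ψ = P/(ρg) = 578.8×1000 / (1000 × 9.81) = 59.00 m.
Total head at BH-1: h = z + ψ = -53.92 + 59.00 = 5.08 m.
Total head at BH-6: h = 0.58 m (water level in the piezometer is the total head).
Head difference: h(BH-1) − h(BH-6) = 5.08 − 0.58 = 4.50 m.
Hydraulic gradient: i = |Δh| / L = 4.50 / 2377 = 0.00189.

i ≈ 0.00189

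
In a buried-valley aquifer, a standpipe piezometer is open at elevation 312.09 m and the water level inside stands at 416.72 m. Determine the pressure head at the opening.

Total head h = 416.72 m (the water-surface elevation in the piezometer).
Pressure head ψ = h − z = 416.72 − 312.09 = 104.63 m.

ψ ≈ 104.63 m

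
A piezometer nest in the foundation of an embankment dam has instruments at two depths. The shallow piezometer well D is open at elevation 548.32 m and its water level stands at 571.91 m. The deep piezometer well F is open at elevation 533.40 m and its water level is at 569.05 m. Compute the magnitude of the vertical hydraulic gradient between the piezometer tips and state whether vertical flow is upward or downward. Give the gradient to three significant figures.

Total head at well D: h = 571.91 m (water level in the standpipe).
Total head at well F: h = 569.05 m.
Δh = h(well D) − h(well F) = 571.91 − 569.05 = 2.86 m.
Vertical separation Δz = 548.32 − 533.40 = 14.92 m.
|i_v| = |Δh| / Δz = 2.86 / 14.92 = 0.192.
Head is higher in the shallow piezometer, so vertical flow is downward (recharge condition).

|i_v| ≈ 0.192; vertical flow is downward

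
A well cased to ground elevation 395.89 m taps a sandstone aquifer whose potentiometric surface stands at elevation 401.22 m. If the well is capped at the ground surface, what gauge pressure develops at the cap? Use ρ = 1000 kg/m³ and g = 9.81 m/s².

Head above the cap: Δh = 401.22 − 395.89 = 5.33 m.
P = ρgΔh = 1000 × 9.81 × 5.33 = 52287 Pa ≈ 52.3 kPa.

P ≈ 52.3 kPa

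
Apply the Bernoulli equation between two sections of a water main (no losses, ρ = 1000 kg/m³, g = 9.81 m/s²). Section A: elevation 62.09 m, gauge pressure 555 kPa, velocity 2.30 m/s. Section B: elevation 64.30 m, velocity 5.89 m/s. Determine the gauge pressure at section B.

P₂ ≈ 519 kPa

Pressure head at A: ψ₁ = P₁/(ρg) = 555×1000 / (1000 × 9.81) = 56.57 m.
Velocity heads: v₁²/2g = 2.30²/19.62 = 0.270 m; v₂²/2g = 5.89²/19.62 = 1.768 m.
Total head H = z₁ + ψ₁ + v₁²/2g = 62.09 + 56.57 + 0.270 = 118.93 m.
ψ₂ = H − z₂ − v₂²/2g = 118.93 − 64.30 − 1.768 = 52.86 m.
P₂ = ρgψ₂ = 1000 × 9.81 × 52.86 ≈ 519 kPa.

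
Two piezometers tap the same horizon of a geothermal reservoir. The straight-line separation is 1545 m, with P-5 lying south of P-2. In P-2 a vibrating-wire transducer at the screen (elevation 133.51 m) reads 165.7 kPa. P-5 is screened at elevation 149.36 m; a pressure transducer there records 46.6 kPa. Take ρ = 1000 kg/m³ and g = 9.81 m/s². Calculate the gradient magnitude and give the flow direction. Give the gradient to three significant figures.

i ≈ 0.00240; groundwater flows toward the north

Pressure head at P-2: ψ = P/(ρg) = 165.7×1000 / (1000 × 9.81) = 16.89 m.
Total head at P-2: h = z + ψ = 133.51 + 16.89 = 150.40 m.
Pressure head at P-5: ψ = P/(ρg) = 46.6×1000 / (1000 × 9.81) = 4.75 m.
Total head at P-5: h = z + ψ = 149.36 + 4.75 = 154.11 m.
Head difference: h(P-2) − h(P-5) = 150.40 − 154.11 = -3.71 m.
Hydraulic gradient: i = |Δh| / L = 3.71 / 1545 = 0.00240.
Flow is from higher to lower head: from P-5 toward P-2, i.e. toward the north.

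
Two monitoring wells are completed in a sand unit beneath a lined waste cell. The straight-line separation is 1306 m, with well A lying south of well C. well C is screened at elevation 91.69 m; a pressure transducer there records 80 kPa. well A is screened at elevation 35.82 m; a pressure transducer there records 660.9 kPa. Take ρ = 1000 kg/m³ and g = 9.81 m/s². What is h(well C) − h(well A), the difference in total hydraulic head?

Δh ≈ -3.35 m

Pressure head at well C: ψ = P/(ρg) = 80×1000 / (1000 × 9.81) = 8.15 m.
Total head at well C: h = z + ψ = 91.69 + 8.15 = 99.84 m.
Pressure head at well A: ψ = P/(ρg) = 660.9×1000 / (1000 × 9.81) = 67.37 m.
Total head at well A: h = z + ψ = 35.82 + 67.37 = 103.19 m.
Head difference: h(well C) − h(well A) = 99.84 − 103.19 = -3.35 m.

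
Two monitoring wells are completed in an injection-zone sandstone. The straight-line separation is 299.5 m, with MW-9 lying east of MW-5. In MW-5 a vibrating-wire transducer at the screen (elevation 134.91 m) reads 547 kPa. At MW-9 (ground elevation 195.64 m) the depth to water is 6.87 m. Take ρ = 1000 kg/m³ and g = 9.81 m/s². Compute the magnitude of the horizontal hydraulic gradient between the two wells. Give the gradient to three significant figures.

Pressure head at MW-5: ψ = P/(ρg) = 547×1000 / (1000 × 9.81) = 55.76 m.
Total head at MW-5: h = z + ψ = 134.91 + 55.76 = 190.67 m.
Total head at MW-9: h = 195.64 − 6.87 = 188.77 m.
Head difference: h(MW-5) − h(MW-9) = 190.67 − 188.77 = 1.90 m.
Hydraulic gradient: i = |Δh| / L = 1.90 / 299.5 = 0.00634.

i ≈ 0.00634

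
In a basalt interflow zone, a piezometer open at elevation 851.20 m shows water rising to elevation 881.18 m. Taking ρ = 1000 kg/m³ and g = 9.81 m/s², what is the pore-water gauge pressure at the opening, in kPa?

P ≈ 294 kPa

Pressure head ψ = h − z = 881.18 − 851.20 = 29.98 m.
P = ρgψ = 1000 × 9.81 × 29.98 = 294104 Pa ≈ 294 kPa.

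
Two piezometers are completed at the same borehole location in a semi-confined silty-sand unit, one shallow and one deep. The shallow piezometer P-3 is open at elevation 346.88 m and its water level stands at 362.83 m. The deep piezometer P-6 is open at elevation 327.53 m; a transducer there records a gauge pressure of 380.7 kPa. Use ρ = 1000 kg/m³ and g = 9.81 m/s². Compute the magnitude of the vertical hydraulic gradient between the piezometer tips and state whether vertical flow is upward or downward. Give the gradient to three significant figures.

|i_v| ≈ 0.181; vertical flow is upward

Total head at P-3: h = 362.83 m (water level in the standpipe).
Pressure head at P-6: ψ = P/(ρg) = 380.7×1000 / (1000 × 9.81) = 38.81 m.
Total head at P-6: h = z + ψ = 327.53 + 38.81 = 366.34 m.
Δh = h(P-3) − h(P-6) = 362.83 − 366.34 = -3.51 m.
Vertical separation Δz = 346.88 − 327.53 = 19.35 m.
|i_v| = |Δh| / Δz = 3.51 / 19.35 = 0.181.
Head is higher in the deep piezometer, so vertical flow is upward (discharge condition).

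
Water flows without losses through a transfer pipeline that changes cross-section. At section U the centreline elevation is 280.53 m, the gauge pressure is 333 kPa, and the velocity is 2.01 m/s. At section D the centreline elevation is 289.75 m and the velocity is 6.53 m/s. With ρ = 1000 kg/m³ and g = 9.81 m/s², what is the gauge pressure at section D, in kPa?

Pressure head at U: ψ₁ = P₁/(ρg) = 333×1000 / (1000 × 9.81) = 33.94 m.
Velocity heads: v₁²/2g = 2.01²/19.62 = 0.206 m; v₂²/2g = 6.53²/19.62 = 2.173 m.
Total head H = z₁ + ψ₁ + v₁²/2g = 280.53 + 33.94 + 0.206 = 314.68 m.
ψ₂ = H − z₂ − v₂²/2g = 314.68 − 289.75 − 2.173 = 22.76 m.
P₂ = ρgψ₂ = 1000 × 9.81 × 22.76 ≈ 223 kPa.

P₂ ≈ 223 kPa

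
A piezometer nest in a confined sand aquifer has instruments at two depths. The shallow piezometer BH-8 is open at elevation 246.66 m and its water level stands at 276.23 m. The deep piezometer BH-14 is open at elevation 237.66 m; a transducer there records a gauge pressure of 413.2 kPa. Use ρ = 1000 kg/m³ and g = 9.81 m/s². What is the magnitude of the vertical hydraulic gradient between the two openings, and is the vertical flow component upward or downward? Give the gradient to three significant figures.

Total head at BH-8: h = 276.23 m (water level in the standpipe).
Pressure head at BH-14: ψ = P/(ρg) = 413.2×1000 / (1000 × 9.81) = 42.12 m.
Total head at BH-14: h = z + ψ = 237.66 + 42.12 = 279.78 m.
Δh = h(BH-8) − h(BH-14) = 276.23 − 279.78 = -3.55 m.
Vertical separation Δz = 246.66 − 237.66 = 9.00 m.
|i_v| = |Δh| / Δz = 3.55 / 9.00 = 0.394.
Head is higher in the deep piezometer, so vertical flow is upward (discharge condition).

|i_v| ≈ 0.394; vertical flow is upward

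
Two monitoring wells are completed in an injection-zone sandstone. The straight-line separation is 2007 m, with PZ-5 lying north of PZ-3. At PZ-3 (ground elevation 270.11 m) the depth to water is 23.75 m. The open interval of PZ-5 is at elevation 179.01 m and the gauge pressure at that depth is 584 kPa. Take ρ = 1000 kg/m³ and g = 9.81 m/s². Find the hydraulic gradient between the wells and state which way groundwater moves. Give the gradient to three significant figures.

i ≈ 0.00390; groundwater flows toward the north

Total head at PZ-3: h = 270.11 − 23.75 = 246.36 m.
Pressure head at PZ-5: ψ = P/(ρg) = 584×1000 / (1000 × 9.81) = 59.53 m.
Total head at PZ-5: h = z + ψ = 179.01 + 59.53 = 238.54 m.
Head difference: h(PZ-3) − h(PZ-5) = 246.36 − 238.54 = 7.82 m.
Hydraulic gradient: i = |Δh| / L = 7.82 / 2007 = 0.00390.
Flow is from higher to lower head: from PZ-3 toward PZ-5, i.e. toward the north.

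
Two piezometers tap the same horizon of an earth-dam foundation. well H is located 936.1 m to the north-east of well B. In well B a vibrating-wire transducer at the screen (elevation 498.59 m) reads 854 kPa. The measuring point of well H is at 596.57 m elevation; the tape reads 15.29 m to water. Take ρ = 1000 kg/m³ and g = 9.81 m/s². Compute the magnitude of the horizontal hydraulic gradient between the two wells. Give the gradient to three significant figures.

i ≈ 0.00466

Pressure head at well B: ψ = P/(ρg) = 854×1000 / (1000 × 9.81) = 87.05 m.
Total head at well B: h = z + ψ = 498.59 + 87.05 = 585.64 m.
Total head at well H: h = 596.57 − 15.29 = 581.28 m.
Head difference: h(well B) − h(well H) = 585.64 − 581.28 = 4.36 m.
Hydraulic gradient: i = |Δh| / L = 4.36 / 936.1 = 0.00466.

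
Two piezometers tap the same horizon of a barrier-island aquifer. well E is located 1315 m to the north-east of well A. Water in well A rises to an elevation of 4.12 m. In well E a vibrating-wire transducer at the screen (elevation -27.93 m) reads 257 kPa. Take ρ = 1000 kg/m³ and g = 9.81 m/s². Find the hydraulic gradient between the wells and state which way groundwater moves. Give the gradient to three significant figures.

i ≈ 0.00445; groundwater flows toward the north-east

Total head at well A: h = 4.12 m (water level in the piezometer is the total head).
Pressure head at well E: ψ = P/(ρg) = 257×1000 / (1000 × 9.81) = 26.20 m.
Total head at well E: h = z + ψ = -27.93 + 26.20 = -1.73 m.
Head difference: h(well A) − h(well E) = 4.12 − (-1.73) = 5.85 m.
Hydraulic gradient: i = |Δh| / L = 5.85 / 1315 = 0.00445.
Flow is from higher to lower head: from well A toward well E, i.e. toward the north-east.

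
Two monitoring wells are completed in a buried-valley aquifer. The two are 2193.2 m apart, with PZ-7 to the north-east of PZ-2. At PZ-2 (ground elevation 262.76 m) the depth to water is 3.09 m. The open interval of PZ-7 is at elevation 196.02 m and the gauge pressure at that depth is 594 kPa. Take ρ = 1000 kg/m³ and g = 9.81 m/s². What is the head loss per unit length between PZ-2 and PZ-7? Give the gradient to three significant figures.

Total head at PZ-2: h = 262.76 − 3.09 = 259.67 m.
Pressure head at PZ-7: ψ = P/(ρg) = 594×1000 / (1000 × 9.81) = 60.55 m.
Total head at PZ-7: h = z + ψ = 196.02 + 60.55 = 256.57 m.
Head difference: h(PZ-2) − h(PZ-7) = 259.67 − 256.57 = 3.10 m.
Hydraulic gradient: i = |Δh| / L = 3.10 / 2193.2 = 0.00141.

i ≈ 0.00141 m/m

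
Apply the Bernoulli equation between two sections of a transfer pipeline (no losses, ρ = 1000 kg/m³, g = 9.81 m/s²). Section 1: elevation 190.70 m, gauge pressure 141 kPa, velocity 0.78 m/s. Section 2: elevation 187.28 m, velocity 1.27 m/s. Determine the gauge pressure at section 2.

Pressure head at 1: ψ₁ = P₁/(ρg) = 141×1000 / (1000 × 9.81) = 14.37 m.
Velocity heads: v₁²/2g = 0.78²/19.62 = 0.031 m; v₂²/2g = 1.27²/19.62 = 0.082 m.
Total head H = z₁ + ψ₁ + v₁²/2g = 190.70 + 14.37 + 0.031 = 205.10 m.
ψ₂ = H − z₂ − v₂²/2g = 205.10 − 187.28 − 0.082 = 17.74 m.
P₂ = ρgψ₂ = 1000 × 9.81 × 17.74 ≈ 174 kPa.

P₂ ≈ 174 kPa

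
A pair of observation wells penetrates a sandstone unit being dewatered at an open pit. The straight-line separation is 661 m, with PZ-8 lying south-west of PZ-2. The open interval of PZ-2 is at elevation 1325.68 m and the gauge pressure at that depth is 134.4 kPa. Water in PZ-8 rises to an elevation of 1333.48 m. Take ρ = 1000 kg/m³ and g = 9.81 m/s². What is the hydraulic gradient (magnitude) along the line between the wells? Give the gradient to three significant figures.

i ≈ 0.00893

Pressure head at PZ-2: ψ = P/(ρg) = 134.4×1000 / (1000 × 9.81) = 13.70 m.
Total head at PZ-2: h = z + ψ = 1325.68 + 13.70 = 1339.38 m.
Total head at PZ-8: h = 1333.48 m (water level in the piezometer is the total head).
Head difference: h(PZ-2) − h(PZ-8) = 1339.38 − 1333.48 = 5.90 m.
Hydraulic gradient: i = |Δh| / L = 5.90 / 661 = 0.00893.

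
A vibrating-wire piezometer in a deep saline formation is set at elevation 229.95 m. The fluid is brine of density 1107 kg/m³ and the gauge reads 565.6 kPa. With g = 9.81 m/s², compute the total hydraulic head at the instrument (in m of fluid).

ψ = P/(ρg) = 565.6×1000 / (1107 × 9.81) = 52.08 m.
h = z + ψ = 229.95 + 52.08 = 282.03 m.

h ≈ 282.03 m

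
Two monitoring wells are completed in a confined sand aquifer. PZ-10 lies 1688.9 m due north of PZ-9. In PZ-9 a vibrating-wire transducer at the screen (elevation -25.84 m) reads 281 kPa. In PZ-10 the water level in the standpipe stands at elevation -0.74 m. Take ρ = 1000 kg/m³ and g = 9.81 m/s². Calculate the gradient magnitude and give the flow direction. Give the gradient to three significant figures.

i ≈ 0.00210; groundwater flows toward the north

Pressure head at PZ-9: ψ = P/(ρg) = 281×1000 / (1000 × 9.81) = 28.64 m.
Total head at PZ-9: h = z + ψ = -25.84 + 28.64 = 2.80 m.
Total head at PZ-10: h = -0.74 m (water level in the piezometer is the total head).
Head difference: h(PZ-9) − h(PZ-10) = 2.80 − (-0.74) = 3.54 m.
Hydraulic gradient: i = |Δh| / L = 3.54 / 1688.9 = 0.00210.
Flow is from higher to lower head: from PZ-9 toward PZ-10, i.e. toward the north.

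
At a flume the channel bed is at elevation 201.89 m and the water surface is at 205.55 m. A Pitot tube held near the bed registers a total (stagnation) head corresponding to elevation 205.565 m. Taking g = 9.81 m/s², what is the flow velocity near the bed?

v ≈ 0.542 m/s

Near the bed, under hydrostatic conditions, the piezometric head (z + ψ) equals the free-surface elevation, 205.55 m.
Velocity head = total − piezometric = 205.565 − 205.55 = 0.015 m.
v = √(2g·h_v) = √(2 × 9.81 × 0.015) = 0.542 m/s.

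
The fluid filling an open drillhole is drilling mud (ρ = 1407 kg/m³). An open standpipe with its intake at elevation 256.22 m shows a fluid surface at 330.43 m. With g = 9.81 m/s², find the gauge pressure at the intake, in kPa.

Pressure head ψ = h − z = 330.43 − 256.22 = 74.21 m.
P = ρgψ = 1407 × 9.81 × 74.21 = 1024296 Pa ≈ 1020 kPa.

P ≈ 1020 kPa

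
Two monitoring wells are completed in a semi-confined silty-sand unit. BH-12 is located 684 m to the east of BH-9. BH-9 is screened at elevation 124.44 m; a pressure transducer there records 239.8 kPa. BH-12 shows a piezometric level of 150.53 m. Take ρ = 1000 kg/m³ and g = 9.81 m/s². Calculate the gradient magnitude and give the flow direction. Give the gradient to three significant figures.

Pressure head at BH-9: ψ = P/(ρg) = 239.8×1000 / (1000 × 9.81) = 24.44 m.
Total head at BH-9: h = z + ψ = 124.44 + 24.44 = 148.88 m.
Total head at BH-12: h = 150.53 m (water level in the piezometer is the total head).
Head difference: h(BH-9) − h(BH-12) = 148.88 − 150.53 = -1.65 m.
Hydraulic gradient: i = |Δh| / L = 1.65 / 684 = 0.00241.
Flow is from higher to lower head: from BH-12 toward BH-9, i.e. toward the west.

i ≈ 0.00241; groundwater flows toward the west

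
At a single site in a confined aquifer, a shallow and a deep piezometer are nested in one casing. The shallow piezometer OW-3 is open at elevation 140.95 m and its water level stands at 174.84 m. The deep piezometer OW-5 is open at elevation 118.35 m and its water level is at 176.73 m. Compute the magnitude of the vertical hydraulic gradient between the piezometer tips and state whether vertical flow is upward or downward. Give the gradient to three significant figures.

Total head at OW-3: h = 174.84 m (water level in the standpipe).
Total head at OW-5: h = 176.73 m.
Δh = h(OW-3) − h(OW-5) = 174.84 − 176.73 = -1.89 m.
Vertical separation Δz = 140.95 − 118.35 = 22.60 m.
|i_v| = |Δh| / Δz = 1.89 / 22.60 = 0.0836.
Head is higher in the deep piezometer, so vertical flow is upward (discharge condition).

|i_v| ≈ 0.0836; vertical flow is upward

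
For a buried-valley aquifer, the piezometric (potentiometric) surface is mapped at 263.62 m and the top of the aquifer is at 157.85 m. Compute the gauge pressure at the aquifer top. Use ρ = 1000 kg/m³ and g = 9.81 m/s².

Pressure head at the aquifer top: ψ = h − z = 263.62 − 157.85 = 105.77 m.
P = ρgψ = 1000 × 9.81 × 105.77 = 1037604 Pa ≈ 1040 kPa.

P ≈ 1040 kPa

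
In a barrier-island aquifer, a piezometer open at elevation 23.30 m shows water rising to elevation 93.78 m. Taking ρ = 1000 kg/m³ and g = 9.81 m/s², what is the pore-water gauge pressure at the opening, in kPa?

P ≈ 691 kPa

Pressure head ψ = h − z = 93.78 − 23.30 = 70.48 m.
P = ρgψ = 1000 × 9.81 × 70.48 = 691409 Pa ≈ 691 kPa.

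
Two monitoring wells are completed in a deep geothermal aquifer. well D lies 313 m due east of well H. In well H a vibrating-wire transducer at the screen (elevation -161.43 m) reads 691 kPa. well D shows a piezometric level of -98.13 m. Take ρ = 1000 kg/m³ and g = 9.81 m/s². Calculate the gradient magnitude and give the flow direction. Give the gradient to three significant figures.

i ≈ 0.0228; groundwater flows toward the east

Pressure head at well H: ψ = P/(ρg) = 691×1000 / (1000 × 9.81) = 70.44 m.
Total head at well H: h = z + ψ = -161.43 + 70.44 = -90.99 m.
Total head at well D: h = -98.13 m (water level in the piezometer is the total head).
Head difference: h(well H) − h(well D) = -90.99 − (-98.13) = 7.14 m.
Hydraulic gradient: i = |Δh| / L = 7.14 / 313 = 0.0228.
Flow is from higher to lower head: from well H toward well D, i.e. toward the east.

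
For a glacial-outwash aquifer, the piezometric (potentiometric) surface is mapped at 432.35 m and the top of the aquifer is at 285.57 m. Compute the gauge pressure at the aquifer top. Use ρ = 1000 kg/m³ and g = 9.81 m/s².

P ≈ 1440 kPa

Pressure head at the aquifer top: ψ = h − z = 432.35 − 285.57 = 146.78 m.
P = ρgψ = 1000 × 9.81 × 146.78 = 1439912 Pa ≈ 1440 kPa.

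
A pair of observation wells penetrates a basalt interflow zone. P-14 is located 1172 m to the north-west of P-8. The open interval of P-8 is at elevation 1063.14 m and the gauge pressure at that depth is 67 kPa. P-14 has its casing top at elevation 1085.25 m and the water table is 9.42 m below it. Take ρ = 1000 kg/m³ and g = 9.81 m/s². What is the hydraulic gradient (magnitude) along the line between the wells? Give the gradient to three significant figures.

Pressure head at P-8: ψ = P/(ρg) = 67×1000 / (1000 × 9.81) = 6.83 m.
Total head at P-8: h = z + ψ = 1063.14 + 6.83 = 1069.97 m.
Total head at P-14: h = 1085.25 − 9.42 = 1075.83 m.
Head difference: h(P-8) − h(P-14) = 1069.97 − 1075.83 = -5.86 m.
Hydraulic gradient: i = |Δh| / L = 5.86 / 1172 = 0.00500.

i ≈ 0.00500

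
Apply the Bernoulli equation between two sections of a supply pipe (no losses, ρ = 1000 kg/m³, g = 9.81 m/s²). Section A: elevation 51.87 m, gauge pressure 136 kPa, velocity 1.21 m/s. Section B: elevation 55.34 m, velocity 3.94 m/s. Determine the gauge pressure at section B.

P₂ ≈ 94.9 kPa

Pressure head at A: ψ₁ = P₁/(ρg) = 136×1000 / (1000 × 9.81) = 13.86 m.
Velocity heads: v₁²/2g = 1.21²/19.62 = 0.075 m; v₂²/2g = 3.94²/19.62 = 0.791 m.
Total head H = z₁ + ψ₁ + v₁²/2g = 51.87 + 13.86 + 0.075 = 65.80 m.
ψ₂ = H − z₂ − v₂²/2g = 65.80 − 55.34 − 0.791 = 9.67 m.
P₂ = ρgψ₂ = 1000 × 9.81 × 9.67 ≈ 94.9 kPa.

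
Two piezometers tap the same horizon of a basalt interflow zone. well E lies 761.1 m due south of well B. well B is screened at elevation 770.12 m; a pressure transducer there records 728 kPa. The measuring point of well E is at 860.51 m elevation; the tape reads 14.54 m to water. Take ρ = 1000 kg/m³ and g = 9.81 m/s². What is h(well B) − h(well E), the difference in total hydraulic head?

Δh ≈ -1.64 m

Pressure head at well B: ψ = P/(ρg) = 728×1000 / (1000 × 9.81) = 74.21 m.
Total head at well B: h = z + ψ = 770.12 + 74.21 = 844.33 m.
Total head at well E: h = 860.51 − 14.54 = 845.97 m.
Head difference: h(well B) − h(well E) = 844.33 − 845.97 = -1.64 m.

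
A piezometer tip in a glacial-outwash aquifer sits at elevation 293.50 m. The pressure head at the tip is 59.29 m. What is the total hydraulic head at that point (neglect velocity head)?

h = z + ψ = 293.50 + 59.29 = 352.79 m.

h ≈ 352.79 m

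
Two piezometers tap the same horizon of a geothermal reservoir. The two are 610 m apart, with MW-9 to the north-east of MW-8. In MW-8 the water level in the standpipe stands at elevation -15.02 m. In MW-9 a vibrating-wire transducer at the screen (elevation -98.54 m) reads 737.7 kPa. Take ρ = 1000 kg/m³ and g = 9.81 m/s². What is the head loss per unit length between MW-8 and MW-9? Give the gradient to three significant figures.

i ≈ 0.0136 m/m

Total head at MW-8: h = -15.02 m (water level in the piezometer is the total head).
Pressure head at MW-9: ψ = P/(ρg) = 737.7×1000 / (1000 × 9.81) = 75.20 m.
Total head at MW-9: h = z + ψ = -98.54 + 75.20 = -23.34 m.
Head difference: h(MW-8) − h(MW-9) = -15.02 − (-23.34) = 8.32 m.
Hydraulic gradient: i = |Δh| / L = 8.32 / 610 = 0.0136.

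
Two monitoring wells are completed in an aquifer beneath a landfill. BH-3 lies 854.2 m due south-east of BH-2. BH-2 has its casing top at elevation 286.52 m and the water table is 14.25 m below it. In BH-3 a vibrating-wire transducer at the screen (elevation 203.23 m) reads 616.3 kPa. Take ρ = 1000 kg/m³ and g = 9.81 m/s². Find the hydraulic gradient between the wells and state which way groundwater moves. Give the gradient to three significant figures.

i ≈ 0.00728; groundwater flows toward the south-east

Total head at BH-2: h = 286.52 − 14.25 = 272.27 m.
Pressure head at BH-3: ψ = P/(ρg) = 616.3×1000 / (1000 × 9.81) = 62.82 m.
Total head at BH-3: h = z + ψ = 203.23 + 62.82 = 266.05 m.
Head difference: h(BH-2) − h(BH-3) = 272.27 − 266.05 = 6.22 m.
Hydraulic gradient: i = |Δh| / L = 6.22 / 854.2 = 0.00728.
Flow is from higher to lower head: from BH-2 toward BH-3, i.e. toward the south-east.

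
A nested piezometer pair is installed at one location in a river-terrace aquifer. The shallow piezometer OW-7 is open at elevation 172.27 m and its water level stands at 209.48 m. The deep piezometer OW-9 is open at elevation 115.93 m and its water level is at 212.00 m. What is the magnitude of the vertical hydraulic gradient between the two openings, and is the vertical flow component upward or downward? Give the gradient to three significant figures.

Total head at OW-7: h = 209.48 m (water level in the standpipe).
Total head at OW-9: h = 212.00 m.
Δh = h(OW-7) − h(OW-9) = 209.48 − 212.00 = -2.52 m.
Vertical separation Δz = 172.27 − 115.93 = 56.34 m.
|i_v| = |Δh| / Δz = 2.52 / 56.34 = 0.0447.
Head is higher in the deep piezometer, so vertical flow is upward (discharge condition).

|i_v| ≈ 0.0447; vertical flow is upward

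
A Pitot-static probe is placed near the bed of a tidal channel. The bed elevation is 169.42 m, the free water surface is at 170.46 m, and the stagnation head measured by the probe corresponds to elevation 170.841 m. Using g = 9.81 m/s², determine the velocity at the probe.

Near the bed, under hydrostatic conditions, the piezometric head (z + ψ) equals the free-surface elevation, 170.46 m.
Velocity head = total − piezometric = 170.841 − 170.46 = 0.381 m.
v = √(2g·h_v) = √(2 × 9.81 × 0.381) = 2.73 m/s.

v ≈ 2.73 m/s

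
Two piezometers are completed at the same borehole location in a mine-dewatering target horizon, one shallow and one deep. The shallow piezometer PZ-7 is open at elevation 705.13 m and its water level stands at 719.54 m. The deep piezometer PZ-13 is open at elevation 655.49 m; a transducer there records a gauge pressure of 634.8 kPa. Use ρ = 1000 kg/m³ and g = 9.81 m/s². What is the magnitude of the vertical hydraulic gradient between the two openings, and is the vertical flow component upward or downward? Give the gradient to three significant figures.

|i_v| ≈ 0.0133; vertical flow is upward

Total head at PZ-7: h = 719.54 m (water level in the standpipe).
Pressure head at PZ-13: ψ = P/(ρg) = 634.8×1000 / (1000 × 9.81) = 64.71 m.
Total head at PZ-13: h = z + ψ = 655.49 + 64.71 = 720.20 m.
Δh = h(PZ-7) − h(PZ-13) = 719.54 − 720.20 = -0.66 m.
Vertical separation Δz = 705.13 − 655.49 = 49.64 m.
|i_v| = |Δh| / Δz = 0.66 / 49.64 = 0.0133.
Head is higher in the deep piezometer, so vertical flow is upward (discharge condition).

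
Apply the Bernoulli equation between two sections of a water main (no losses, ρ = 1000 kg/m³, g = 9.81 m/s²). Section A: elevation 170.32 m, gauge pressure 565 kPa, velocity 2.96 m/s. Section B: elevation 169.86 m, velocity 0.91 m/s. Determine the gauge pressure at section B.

Pressure head at A: ψ₁ = P₁/(ρg) = 565×1000 / (1000 × 9.81) = 57.59 m.
Velocity heads: v₁²/2g = 2.96²/19.62 = 0.447 m; v₂²/2g = 0.91²/19.62 = 0.042 m.
Total head H = z₁ + ψ₁ + v₁²/2g = 170.32 + 57.59 + 0.447 = 228.36 m.
ψ₂ = H − z₂ − v₂²/2g = 228.36 − 169.86 − 0.042 = 58.46 m.
P₂ = ρgψ₂ = 1000 × 9.81 × 58.46 ≈ 573 kPa.

P₂ ≈ 573 kPa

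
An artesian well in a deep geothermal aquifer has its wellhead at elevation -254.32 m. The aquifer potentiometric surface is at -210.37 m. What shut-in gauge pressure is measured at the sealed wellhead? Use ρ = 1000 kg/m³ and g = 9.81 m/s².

Head above the cap: Δh = -210.37 − (-254.32) = 43.95 m.
P = ρgΔh = 1000 × 9.81 × 43.95 = 431150 Pa ≈ 431 kPa.

P ≈ 431 kPa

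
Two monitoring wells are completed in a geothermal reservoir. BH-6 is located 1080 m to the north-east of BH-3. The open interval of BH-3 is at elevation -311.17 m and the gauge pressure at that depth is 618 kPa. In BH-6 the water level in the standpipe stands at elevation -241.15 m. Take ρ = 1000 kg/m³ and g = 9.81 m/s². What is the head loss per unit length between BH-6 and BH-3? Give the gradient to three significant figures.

i ≈ 0.00650 m/m

Pressure head at BH-3: ψ = P/(ρg) = 618×1000 / (1000 × 9.81) = 63.00 m.
Total head at BH-3: h = z + ψ = -311.17 + 63.00 = -248.17 m.
Total head at BH-6: h = -241.15 m (water level in the piezometer is the total head).
Head difference: h(BH-3) − h(BH-6) = -248.17 − (-241.15) = -7.02 m.
Hydraulic gradient: i = |Δh| / L = 7.02 / 1080 = 0.00650.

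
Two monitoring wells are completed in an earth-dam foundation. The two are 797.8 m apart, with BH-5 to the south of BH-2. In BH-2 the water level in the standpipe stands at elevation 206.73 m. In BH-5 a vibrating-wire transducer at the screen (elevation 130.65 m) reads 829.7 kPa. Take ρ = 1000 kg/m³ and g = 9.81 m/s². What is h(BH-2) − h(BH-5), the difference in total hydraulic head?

Δh ≈ -8.50 m

Total head at BH-2: h = 206.73 m (water level in the piezometer is the total head).
Pressure head at BH-5: ψ = P/(ρg) = 829.7×1000 / (1000 × 9.81) = 84.58 m.
Total head at BH-5: h = z + ψ = 130.65 + 84.58 = 215.23 m.
Head difference: h(BH-2) − h(BH-5) = 206.73 − 215.23 = -8.50 m.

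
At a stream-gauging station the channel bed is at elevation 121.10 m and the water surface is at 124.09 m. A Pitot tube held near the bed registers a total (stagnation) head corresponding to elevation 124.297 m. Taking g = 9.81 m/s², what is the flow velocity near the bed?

v ≈ 2.02 m/s

Near the bed, under hydrostatic conditions, the piezometric head (z + ψ) equals the free-surface elevation, 124.09 m.
Velocity head = total − piezometric = 124.297 − 124.09 = 0.207 m.
v = √(2g·h_v) = √(2 × 9.81 × 0.207) = 2.02 m/s.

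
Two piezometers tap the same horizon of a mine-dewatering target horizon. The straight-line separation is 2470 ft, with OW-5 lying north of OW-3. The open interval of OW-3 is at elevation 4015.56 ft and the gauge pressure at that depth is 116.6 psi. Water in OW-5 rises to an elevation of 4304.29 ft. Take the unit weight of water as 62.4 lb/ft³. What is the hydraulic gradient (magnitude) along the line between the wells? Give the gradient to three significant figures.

i ≈ 0.00796

Pressure head at OW-3: ψ = 144·P/γ = 144 × 116.6 / 62.4 = 269.08 ft.
Total head at OW-3: h = z + ψ = 4015.56 + 269.08 = 4284.64 ft.
Total head at OW-5: h = 4304.29 ft (water level in the piezometer is the total head).
Head difference: h(OW-3) − h(OW-5) = 4284.64 − 4304.29 = -19.65 ft.
Hydraulic gradient: i = |Δh| / L = 19.65 / 2470 = 0.00796.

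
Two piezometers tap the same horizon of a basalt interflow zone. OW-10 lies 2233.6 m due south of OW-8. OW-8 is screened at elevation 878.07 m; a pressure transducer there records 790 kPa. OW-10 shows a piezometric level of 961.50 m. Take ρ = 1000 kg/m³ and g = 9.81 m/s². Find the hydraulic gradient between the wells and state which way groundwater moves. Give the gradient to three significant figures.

i ≈ 0.00130; groundwater flows toward the north

Pressure head at OW-8: ψ = P/(ρg) = 790×1000 / (1000 × 9.81) = 80.53 m.
Total head at OW-8: h = z + ψ = 878.07 + 80.53 = 958.60 m.
Total head at OW-10: h = 961.50 m (water level in the piezometer is the total head).
Head difference: h(OW-8) − h(OW-10) = 958.60 − 961.50 = -2.90 m.
Hydraulic gradient: i = |Δh| / L = 2.90 / 2233.6 = 0.00130.
Flow is from higher to lower head: from OW-10 toward OW-8, i.e. toward the north.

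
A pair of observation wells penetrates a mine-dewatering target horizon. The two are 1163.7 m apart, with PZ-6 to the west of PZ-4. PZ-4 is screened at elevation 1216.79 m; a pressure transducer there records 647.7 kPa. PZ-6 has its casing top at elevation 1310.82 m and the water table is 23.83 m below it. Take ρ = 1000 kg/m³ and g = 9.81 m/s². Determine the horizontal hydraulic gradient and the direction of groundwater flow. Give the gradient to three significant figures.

i ≈ 0.00359; groundwater flows toward the east

Pressure head at PZ-4: ψ = P/(ρg) = 647.7×1000 / (1000 × 9.81) = 66.02 m.
Total head at PZ-4: h = z + ψ = 1216.79 + 66.02 = 1282.81 m.
Total head at PZ-6: h = 1310.82 − 23.83 = 1286.99 m.
Head difference: h(PZ-4) − h(PZ-6) = 1282.81 − 1286.99 = -4.18 m.
Hydraulic gradient: i = |Δh| / L = 4.18 / 1163.7 = 0.00359.
Flow is from higher to lower head: from PZ-6 toward PZ-4, i.e. toward the east.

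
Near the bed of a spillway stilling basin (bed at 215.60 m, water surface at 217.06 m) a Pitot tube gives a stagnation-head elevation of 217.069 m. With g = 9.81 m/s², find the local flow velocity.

v ≈ 0.420 m/s

Near the bed, under hydrostatic conditions, the piezometric head (z + ψ) equals the free-surface elevation, 217.06 m.
Velocity head = total − piezometric = 217.069 − 217.06 = 0.009 m.
v = √(2g·h_v) = √(2 × 9.81 × 0.009) = 0.420 m/s.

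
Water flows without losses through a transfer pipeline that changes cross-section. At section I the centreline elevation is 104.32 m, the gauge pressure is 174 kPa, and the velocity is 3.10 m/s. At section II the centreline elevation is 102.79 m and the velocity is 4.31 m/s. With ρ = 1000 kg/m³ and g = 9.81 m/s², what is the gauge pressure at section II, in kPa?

P₂ ≈ 185 kPa

Pressure head at I: ψ₁ = P₁/(ρg) = 174×1000 / (1000 × 9.81) = 17.74 m.
Velocity heads: v₁²/2g = 3.10²/19.62 = 0.490 m; v₂²/2g = 4.31²/19.62 = 0.947 m.
Total head H = z₁ + ψ₁ + v₁²/2g = 104.32 + 17.74 + 0.490 = 122.55 m.
ψ₂ = H − z₂ − v₂²/2g = 122.55 − 102.79 − 0.947 = 18.81 m.
P₂ = ρgψ₂ = 1000 × 9.81 × 18.81 ≈ 185 kPa.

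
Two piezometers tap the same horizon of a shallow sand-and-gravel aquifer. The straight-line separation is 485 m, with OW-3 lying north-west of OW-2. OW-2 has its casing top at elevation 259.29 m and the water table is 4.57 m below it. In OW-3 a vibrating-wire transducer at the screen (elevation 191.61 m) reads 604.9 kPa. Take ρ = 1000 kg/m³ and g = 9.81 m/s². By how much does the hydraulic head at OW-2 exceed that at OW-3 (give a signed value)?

Δh ≈ 1.45 m

Total head at OW-2: h = 259.29 − 4.57 = 254.72 m.
Pressure head at OW-3: ψ = P/(ρg) = 604.9×1000 / (1000 × 9.81) = 61.66 m.
Total head at OW-3: h = z + ψ = 191.61 + 61.66 = 253.27 m.
Head difference: h(OW-2) − h(OW-3) = 254.72 − 253.27 = 1.45 m.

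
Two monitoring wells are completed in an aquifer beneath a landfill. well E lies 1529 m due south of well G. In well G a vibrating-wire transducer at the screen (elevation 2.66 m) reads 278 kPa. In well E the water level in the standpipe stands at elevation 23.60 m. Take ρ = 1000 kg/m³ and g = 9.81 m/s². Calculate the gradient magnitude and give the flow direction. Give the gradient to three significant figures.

i ≈ 0.00484; groundwater flows toward the south

Pressure head at well G: ψ = P/(ρg) = 278×1000 / (1000 × 9.81) = 28.34 m.
Total head at well G: h = z + ψ = 2.66 + 28.34 = 31.00 m.
Total head at well E: h = 23.60 m (water level in the piezometer is the total head).
Head difference: h(well G) − h(well E) = 31.00 − 23.60 = 7.40 m.
Hydraulic gradient: i = |Δh| / L = 7.40 / 1529 = 0.00484.
Flow is from higher to lower head: from well G toward well E, i.e. toward the south.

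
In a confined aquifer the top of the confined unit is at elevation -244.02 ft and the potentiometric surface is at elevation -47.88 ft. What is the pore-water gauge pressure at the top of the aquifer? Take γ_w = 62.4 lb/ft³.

P ≈ 85.0 psi

Pressure head at the aquifer top: ψ = h − z = -47.88 − (-244.02) = 196.14 ft.
P = γψ/144 = 62.4 × 196.14 / 144 = 85.0 psi.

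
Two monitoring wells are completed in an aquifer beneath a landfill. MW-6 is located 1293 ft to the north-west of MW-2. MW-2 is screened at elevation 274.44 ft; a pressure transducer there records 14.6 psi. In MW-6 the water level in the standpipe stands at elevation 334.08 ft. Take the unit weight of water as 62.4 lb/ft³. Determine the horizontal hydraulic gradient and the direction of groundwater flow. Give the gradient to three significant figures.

Pressure head at MW-2: ψ = 144·P/γ = 144 × 14.6 / 62.4 = 33.69 ft.
Total head at MW-2: h = z + ψ = 274.44 + 33.69 = 308.13 ft.
Total head at MW-6: h = 334.08 ft (water level in the piezometer is the total head).
Head difference: h(MW-2) − h(MW-6) = 308.13 − 334.08 = -25.95 ft.
Hydraulic gradient: i = |Δh| / L = 25.95 / 1293 = 0.0201.
Flow is from higher to lower head: from MW-6 toward MW-2, i.e. toward the south-east.

i ≈ 0.0201; groundwater flows toward the south-east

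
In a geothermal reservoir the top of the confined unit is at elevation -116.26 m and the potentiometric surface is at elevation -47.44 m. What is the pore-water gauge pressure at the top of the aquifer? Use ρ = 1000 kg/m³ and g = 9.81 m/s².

Pressure head at the aquifer top: ψ = h − z = -47.44 − (-116.26) = 68.82 m.
P = ρgψ = 1000 × 9.81 × 68.82 = 675124 Pa ≈ 675 kPa.

P ≈ 675 kPa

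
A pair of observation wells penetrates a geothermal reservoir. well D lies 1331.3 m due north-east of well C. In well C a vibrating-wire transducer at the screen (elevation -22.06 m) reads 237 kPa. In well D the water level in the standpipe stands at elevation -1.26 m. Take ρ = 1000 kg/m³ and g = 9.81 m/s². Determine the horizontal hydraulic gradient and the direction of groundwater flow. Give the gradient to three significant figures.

Pressure head at well C: ψ = P/(ρg) = 237×1000 / (1000 × 9.81) = 24.16 m.
Total head at well C: h = z + ψ = -22.06 + 24.16 = 2.10 m.
Total head at well D: h = -1.26 m (water level in the piezometer is the total head).
Head difference: h(well C) − h(well D) = 2.10 − (-1.26) = 3.36 m.
Hydraulic gradient: i = |Δh| / L = 3.36 / 1331.3 = 0.00252.
Flow is from higher to lower head: from well C toward well D, i.e. toward the north-east.

i ≈ 0.00252; groundwater flows toward the north-east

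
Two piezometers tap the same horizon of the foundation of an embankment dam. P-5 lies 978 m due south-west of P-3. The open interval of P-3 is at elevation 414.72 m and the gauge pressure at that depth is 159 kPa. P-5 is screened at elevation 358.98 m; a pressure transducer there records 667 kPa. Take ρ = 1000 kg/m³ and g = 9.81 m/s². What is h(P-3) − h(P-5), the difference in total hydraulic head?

Δh ≈ 3.96 m

Pressure head at P-3: ψ = P/(ρg) = 159×1000 / (1000 × 9.81) = 16.21 m.
Total head at P-3: h = z + ψ = 414.72 + 16.21 = 430.93 m.
Pressure head at P-5: ψ = P/(ρg) = 667×1000 / (1000 × 9.81) = 67.99 m.
Total head at P-5: h = z + ψ = 358.98 + 67.99 = 426.97 m.
Head difference: h(P-3) − h(P-5) = 430.93 − 426.97 = 3.96 m.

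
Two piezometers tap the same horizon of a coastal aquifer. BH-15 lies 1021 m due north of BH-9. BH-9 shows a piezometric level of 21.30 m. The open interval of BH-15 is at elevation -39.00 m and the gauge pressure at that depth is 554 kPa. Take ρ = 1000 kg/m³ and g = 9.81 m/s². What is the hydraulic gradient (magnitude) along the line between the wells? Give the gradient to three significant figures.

Total head at BH-9: h = 21.30 m (water level in the piezometer is the total head).
Pressure head at BH-15: ψ = P/(ρg) = 554×1000 / (1000 × 9.81) = 56.47 m.
Total head at BH-15: h = z + ψ = -39.00 + 56.47 = 17.47 m.
Head difference: h(BH-9) − h(BH-15) = 21.30 − 17.47 = 3.83 m.
Hydraulic gradient: i = |Δh| / L = 3.83 / 1021 = 0.00375.

i ≈ 0.00375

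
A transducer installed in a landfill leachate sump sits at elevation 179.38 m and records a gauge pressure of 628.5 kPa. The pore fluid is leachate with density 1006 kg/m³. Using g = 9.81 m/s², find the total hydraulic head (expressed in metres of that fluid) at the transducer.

ψ = P/(ρg) = 628.5×1000 / (1006 × 9.81) = 63.69 m.
h = z + ψ = 179.38 + 63.69 = 243.07 m.

h ≈ 243.07 m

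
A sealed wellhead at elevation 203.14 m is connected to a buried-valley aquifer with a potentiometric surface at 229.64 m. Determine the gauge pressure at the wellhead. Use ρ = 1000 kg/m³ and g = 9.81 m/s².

P ≈ 260 kPa

Head above the cap: Δh = 229.64 − 203.14 = 26.50 m.
P = ρgΔh = 1000 × 9.81 × 26.50 = 259965 Pa ≈ 260 kPa.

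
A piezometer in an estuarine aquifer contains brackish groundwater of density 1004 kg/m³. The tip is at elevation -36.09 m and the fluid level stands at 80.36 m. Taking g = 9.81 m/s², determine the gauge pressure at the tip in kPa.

P ≈ 1150 kPa

Pressure head ψ = h − z = 80.36 − (-36.09) = 116.45 m.
P = ρgψ = 1004 × 9.81 × 116.45 = 1146944 Pa ≈ 1150 kPa.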